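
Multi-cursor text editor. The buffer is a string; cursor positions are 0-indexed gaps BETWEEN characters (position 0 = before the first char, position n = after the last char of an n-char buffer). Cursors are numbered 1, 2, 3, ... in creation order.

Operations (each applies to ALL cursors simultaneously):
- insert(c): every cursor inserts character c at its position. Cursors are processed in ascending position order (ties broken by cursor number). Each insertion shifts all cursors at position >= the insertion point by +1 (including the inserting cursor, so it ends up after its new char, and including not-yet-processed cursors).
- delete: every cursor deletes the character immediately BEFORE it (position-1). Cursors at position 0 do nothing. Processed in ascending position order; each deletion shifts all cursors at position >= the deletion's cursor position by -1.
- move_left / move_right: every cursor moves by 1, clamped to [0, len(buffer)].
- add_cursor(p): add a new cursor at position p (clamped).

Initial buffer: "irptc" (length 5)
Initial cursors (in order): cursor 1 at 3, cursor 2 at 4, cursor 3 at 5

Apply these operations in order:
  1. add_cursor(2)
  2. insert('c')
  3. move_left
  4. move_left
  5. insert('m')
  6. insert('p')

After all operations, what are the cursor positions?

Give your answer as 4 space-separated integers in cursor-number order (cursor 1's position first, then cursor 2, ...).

Answer: 7 11 15 3

Derivation:
After op 1 (add_cursor(2)): buffer="irptc" (len 5), cursors c4@2 c1@3 c2@4 c3@5, authorship .....
After op 2 (insert('c')): buffer="ircpctccc" (len 9), cursors c4@3 c1@5 c2@7 c3@9, authorship ..4.1.2.3
After op 3 (move_left): buffer="ircpctccc" (len 9), cursors c4@2 c1@4 c2@6 c3@8, authorship ..4.1.2.3
After op 4 (move_left): buffer="ircpctccc" (len 9), cursors c4@1 c1@3 c2@5 c3@7, authorship ..4.1.2.3
After op 5 (insert('m')): buffer="imrcmpcmtcmcc" (len 13), cursors c4@2 c1@5 c2@8 c3@11, authorship .4.41.12.23.3
After op 6 (insert('p')): buffer="imprcmppcmptcmpcc" (len 17), cursors c4@3 c1@7 c2@11 c3@15, authorship .44.411.122.233.3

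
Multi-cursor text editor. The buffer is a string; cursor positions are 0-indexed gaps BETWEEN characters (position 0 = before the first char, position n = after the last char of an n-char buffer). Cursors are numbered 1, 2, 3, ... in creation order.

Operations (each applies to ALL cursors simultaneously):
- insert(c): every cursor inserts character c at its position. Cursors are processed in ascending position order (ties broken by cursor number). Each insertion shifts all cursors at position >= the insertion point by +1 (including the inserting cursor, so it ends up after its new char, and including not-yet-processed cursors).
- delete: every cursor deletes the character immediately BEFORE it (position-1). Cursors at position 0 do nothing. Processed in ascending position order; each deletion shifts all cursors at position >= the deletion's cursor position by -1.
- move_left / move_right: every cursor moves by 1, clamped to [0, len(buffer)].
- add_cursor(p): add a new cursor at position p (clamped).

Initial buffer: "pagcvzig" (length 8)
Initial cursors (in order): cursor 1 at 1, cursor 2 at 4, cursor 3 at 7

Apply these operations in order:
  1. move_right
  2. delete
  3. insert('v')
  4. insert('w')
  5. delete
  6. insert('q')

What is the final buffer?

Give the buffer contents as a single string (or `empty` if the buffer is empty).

Answer: pvqgcvqzivq

Derivation:
After op 1 (move_right): buffer="pagcvzig" (len 8), cursors c1@2 c2@5 c3@8, authorship ........
After op 2 (delete): buffer="pgczi" (len 5), cursors c1@1 c2@3 c3@5, authorship .....
After op 3 (insert('v')): buffer="pvgcvziv" (len 8), cursors c1@2 c2@5 c3@8, authorship .1..2..3
After op 4 (insert('w')): buffer="pvwgcvwzivw" (len 11), cursors c1@3 c2@7 c3@11, authorship .11..22..33
After op 5 (delete): buffer="pvgcvziv" (len 8), cursors c1@2 c2@5 c3@8, authorship .1..2..3
After op 6 (insert('q')): buffer="pvqgcvqzivq" (len 11), cursors c1@3 c2@7 c3@11, authorship .11..22..33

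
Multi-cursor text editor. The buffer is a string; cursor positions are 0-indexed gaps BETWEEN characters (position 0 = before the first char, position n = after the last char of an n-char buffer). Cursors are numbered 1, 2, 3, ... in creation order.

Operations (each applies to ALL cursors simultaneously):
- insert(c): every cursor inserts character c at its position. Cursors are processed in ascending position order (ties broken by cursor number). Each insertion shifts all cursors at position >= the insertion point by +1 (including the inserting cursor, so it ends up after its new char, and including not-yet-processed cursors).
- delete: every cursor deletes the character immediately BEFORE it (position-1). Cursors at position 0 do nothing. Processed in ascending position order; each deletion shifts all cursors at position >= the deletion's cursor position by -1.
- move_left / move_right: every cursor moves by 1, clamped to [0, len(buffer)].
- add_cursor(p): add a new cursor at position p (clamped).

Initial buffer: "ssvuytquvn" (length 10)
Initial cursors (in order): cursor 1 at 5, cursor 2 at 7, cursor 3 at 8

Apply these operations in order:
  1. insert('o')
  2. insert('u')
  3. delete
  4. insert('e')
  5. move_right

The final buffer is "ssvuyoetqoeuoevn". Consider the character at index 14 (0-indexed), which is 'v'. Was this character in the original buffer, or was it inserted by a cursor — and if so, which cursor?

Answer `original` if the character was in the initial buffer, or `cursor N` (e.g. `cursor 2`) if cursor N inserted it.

After op 1 (insert('o')): buffer="ssvuyotqouovn" (len 13), cursors c1@6 c2@9 c3@11, authorship .....1..2.3..
After op 2 (insert('u')): buffer="ssvuyoutqouuouvn" (len 16), cursors c1@7 c2@11 c3@14, authorship .....11..22.33..
After op 3 (delete): buffer="ssvuyotqouovn" (len 13), cursors c1@6 c2@9 c3@11, authorship .....1..2.3..
After op 4 (insert('e')): buffer="ssvuyoetqoeuoevn" (len 16), cursors c1@7 c2@11 c3@14, authorship .....11..22.33..
After op 5 (move_right): buffer="ssvuyoetqoeuoevn" (len 16), cursors c1@8 c2@12 c3@15, authorship .....11..22.33..
Authorship (.=original, N=cursor N): . . . . . 1 1 . . 2 2 . 3 3 . .
Index 14: author = original

Answer: original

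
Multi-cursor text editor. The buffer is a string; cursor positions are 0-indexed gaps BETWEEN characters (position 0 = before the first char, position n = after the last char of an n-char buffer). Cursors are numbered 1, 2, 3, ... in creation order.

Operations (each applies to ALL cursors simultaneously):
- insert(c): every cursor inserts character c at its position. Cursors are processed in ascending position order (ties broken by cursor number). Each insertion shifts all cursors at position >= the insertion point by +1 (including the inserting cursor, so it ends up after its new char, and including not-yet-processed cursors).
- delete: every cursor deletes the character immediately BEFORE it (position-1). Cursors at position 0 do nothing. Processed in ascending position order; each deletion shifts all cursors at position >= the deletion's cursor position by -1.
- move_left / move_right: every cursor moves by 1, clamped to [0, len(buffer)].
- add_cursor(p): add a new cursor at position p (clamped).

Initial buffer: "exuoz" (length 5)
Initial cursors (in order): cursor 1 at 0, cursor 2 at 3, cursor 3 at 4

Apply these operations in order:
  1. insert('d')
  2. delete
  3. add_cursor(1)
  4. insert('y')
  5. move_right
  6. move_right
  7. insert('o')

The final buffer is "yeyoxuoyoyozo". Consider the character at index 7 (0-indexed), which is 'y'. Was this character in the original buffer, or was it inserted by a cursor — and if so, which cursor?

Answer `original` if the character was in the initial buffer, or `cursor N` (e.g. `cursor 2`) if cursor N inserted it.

After op 1 (insert('d')): buffer="dexudodz" (len 8), cursors c1@1 c2@5 c3@7, authorship 1...2.3.
After op 2 (delete): buffer="exuoz" (len 5), cursors c1@0 c2@3 c3@4, authorship .....
After op 3 (add_cursor(1)): buffer="exuoz" (len 5), cursors c1@0 c4@1 c2@3 c3@4, authorship .....
After op 4 (insert('y')): buffer="yeyxuyoyz" (len 9), cursors c1@1 c4@3 c2@6 c3@8, authorship 1.4..2.3.
After op 5 (move_right): buffer="yeyxuyoyz" (len 9), cursors c1@2 c4@4 c2@7 c3@9, authorship 1.4..2.3.
After op 6 (move_right): buffer="yeyxuyoyz" (len 9), cursors c1@3 c4@5 c2@8 c3@9, authorship 1.4..2.3.
After op 7 (insert('o')): buffer="yeyoxuoyoyozo" (len 13), cursors c1@4 c4@7 c2@11 c3@13, authorship 1.41..42.32.3
Authorship (.=original, N=cursor N): 1 . 4 1 . . 4 2 . 3 2 . 3
Index 7: author = 2

Answer: cursor 2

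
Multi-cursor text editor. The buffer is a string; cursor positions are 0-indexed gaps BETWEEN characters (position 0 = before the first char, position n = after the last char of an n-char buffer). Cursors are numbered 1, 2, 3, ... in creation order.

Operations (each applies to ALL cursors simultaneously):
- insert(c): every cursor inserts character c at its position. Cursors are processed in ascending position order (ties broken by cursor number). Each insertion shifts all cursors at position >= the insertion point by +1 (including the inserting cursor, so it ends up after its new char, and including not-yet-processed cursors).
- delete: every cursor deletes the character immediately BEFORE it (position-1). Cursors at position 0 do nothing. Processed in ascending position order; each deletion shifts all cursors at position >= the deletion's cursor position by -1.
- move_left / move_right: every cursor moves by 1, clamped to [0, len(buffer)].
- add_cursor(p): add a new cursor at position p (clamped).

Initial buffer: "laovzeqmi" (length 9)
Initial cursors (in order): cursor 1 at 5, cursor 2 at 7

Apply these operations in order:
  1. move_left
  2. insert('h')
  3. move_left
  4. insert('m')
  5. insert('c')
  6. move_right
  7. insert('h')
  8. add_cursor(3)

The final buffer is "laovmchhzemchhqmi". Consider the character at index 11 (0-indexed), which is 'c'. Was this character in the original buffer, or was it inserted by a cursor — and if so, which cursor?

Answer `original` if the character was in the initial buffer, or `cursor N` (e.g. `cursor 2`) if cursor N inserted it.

Answer: cursor 2

Derivation:
After op 1 (move_left): buffer="laovzeqmi" (len 9), cursors c1@4 c2@6, authorship .........
After op 2 (insert('h')): buffer="laovhzehqmi" (len 11), cursors c1@5 c2@8, authorship ....1..2...
After op 3 (move_left): buffer="laovhzehqmi" (len 11), cursors c1@4 c2@7, authorship ....1..2...
After op 4 (insert('m')): buffer="laovmhzemhqmi" (len 13), cursors c1@5 c2@9, authorship ....11..22...
After op 5 (insert('c')): buffer="laovmchzemchqmi" (len 15), cursors c1@6 c2@11, authorship ....111..222...
After op 6 (move_right): buffer="laovmchzemchqmi" (len 15), cursors c1@7 c2@12, authorship ....111..222...
After op 7 (insert('h')): buffer="laovmchhzemchhqmi" (len 17), cursors c1@8 c2@14, authorship ....1111..2222...
After op 8 (add_cursor(3)): buffer="laovmchhzemchhqmi" (len 17), cursors c3@3 c1@8 c2@14, authorship ....1111..2222...
Authorship (.=original, N=cursor N): . . . . 1 1 1 1 . . 2 2 2 2 . . .
Index 11: author = 2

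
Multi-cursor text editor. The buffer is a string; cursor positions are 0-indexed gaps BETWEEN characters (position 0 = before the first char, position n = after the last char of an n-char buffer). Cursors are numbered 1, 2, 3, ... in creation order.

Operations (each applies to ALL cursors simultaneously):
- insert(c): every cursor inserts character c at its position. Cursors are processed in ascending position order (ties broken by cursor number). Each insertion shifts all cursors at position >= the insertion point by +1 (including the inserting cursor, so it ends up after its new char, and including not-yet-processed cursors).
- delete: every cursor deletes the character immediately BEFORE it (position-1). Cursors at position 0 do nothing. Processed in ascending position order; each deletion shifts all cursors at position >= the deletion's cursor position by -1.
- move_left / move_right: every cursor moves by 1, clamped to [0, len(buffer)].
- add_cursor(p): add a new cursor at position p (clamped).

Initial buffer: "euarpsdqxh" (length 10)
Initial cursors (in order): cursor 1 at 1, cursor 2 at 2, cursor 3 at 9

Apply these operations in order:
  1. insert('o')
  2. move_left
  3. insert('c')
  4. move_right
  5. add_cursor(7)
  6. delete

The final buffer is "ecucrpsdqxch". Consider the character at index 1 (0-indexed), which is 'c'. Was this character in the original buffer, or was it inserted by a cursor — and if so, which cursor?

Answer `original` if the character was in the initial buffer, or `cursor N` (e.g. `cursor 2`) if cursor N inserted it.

Answer: cursor 1

Derivation:
After op 1 (insert('o')): buffer="eouoarpsdqxoh" (len 13), cursors c1@2 c2@4 c3@12, authorship .1.2.......3.
After op 2 (move_left): buffer="eouoarpsdqxoh" (len 13), cursors c1@1 c2@3 c3@11, authorship .1.2.......3.
After op 3 (insert('c')): buffer="ecoucoarpsdqxcoh" (len 16), cursors c1@2 c2@5 c3@14, authorship .11.22.......33.
After op 4 (move_right): buffer="ecoucoarpsdqxcoh" (len 16), cursors c1@3 c2@6 c3@15, authorship .11.22.......33.
After op 5 (add_cursor(7)): buffer="ecoucoarpsdqxcoh" (len 16), cursors c1@3 c2@6 c4@7 c3@15, authorship .11.22.......33.
After op 6 (delete): buffer="ecucrpsdqxch" (len 12), cursors c1@2 c2@4 c4@4 c3@11, authorship .1.2......3.
Authorship (.=original, N=cursor N): . 1 . 2 . . . . . . 3 .
Index 1: author = 1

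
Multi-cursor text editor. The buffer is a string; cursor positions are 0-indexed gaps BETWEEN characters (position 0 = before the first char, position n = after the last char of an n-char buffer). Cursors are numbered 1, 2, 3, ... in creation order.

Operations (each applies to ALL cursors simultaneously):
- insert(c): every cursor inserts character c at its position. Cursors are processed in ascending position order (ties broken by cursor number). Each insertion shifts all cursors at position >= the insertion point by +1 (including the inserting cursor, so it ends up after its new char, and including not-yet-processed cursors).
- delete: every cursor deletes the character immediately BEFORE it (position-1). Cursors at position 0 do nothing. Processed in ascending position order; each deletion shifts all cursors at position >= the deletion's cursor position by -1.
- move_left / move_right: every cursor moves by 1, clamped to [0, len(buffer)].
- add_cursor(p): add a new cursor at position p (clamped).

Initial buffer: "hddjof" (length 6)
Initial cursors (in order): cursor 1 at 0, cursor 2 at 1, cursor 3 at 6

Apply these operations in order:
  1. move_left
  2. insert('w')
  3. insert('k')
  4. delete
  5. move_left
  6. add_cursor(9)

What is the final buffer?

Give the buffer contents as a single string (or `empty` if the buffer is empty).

Answer: wwhddjowf

Derivation:
After op 1 (move_left): buffer="hddjof" (len 6), cursors c1@0 c2@0 c3@5, authorship ......
After op 2 (insert('w')): buffer="wwhddjowf" (len 9), cursors c1@2 c2@2 c3@8, authorship 12.....3.
After op 3 (insert('k')): buffer="wwkkhddjowkf" (len 12), cursors c1@4 c2@4 c3@11, authorship 1212.....33.
After op 4 (delete): buffer="wwhddjowf" (len 9), cursors c1@2 c2@2 c3@8, authorship 12.....3.
After op 5 (move_left): buffer="wwhddjowf" (len 9), cursors c1@1 c2@1 c3@7, authorship 12.....3.
After op 6 (add_cursor(9)): buffer="wwhddjowf" (len 9), cursors c1@1 c2@1 c3@7 c4@9, authorship 12.....3.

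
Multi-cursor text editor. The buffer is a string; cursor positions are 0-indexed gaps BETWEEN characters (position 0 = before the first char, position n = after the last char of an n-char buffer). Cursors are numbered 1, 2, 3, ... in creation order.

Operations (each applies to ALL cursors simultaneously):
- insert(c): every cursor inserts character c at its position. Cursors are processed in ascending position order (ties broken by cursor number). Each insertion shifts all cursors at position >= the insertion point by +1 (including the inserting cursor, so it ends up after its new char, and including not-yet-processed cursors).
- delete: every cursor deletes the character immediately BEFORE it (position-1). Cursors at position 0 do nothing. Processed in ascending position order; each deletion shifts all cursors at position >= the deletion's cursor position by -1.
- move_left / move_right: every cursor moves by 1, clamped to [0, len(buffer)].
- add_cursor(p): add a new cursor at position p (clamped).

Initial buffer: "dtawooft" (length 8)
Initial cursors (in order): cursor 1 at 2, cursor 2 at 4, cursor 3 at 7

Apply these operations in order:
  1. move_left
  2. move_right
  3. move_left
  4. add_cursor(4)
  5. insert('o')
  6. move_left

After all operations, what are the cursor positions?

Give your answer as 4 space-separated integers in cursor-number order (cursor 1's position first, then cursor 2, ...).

After op 1 (move_left): buffer="dtawooft" (len 8), cursors c1@1 c2@3 c3@6, authorship ........
After op 2 (move_right): buffer="dtawooft" (len 8), cursors c1@2 c2@4 c3@7, authorship ........
After op 3 (move_left): buffer="dtawooft" (len 8), cursors c1@1 c2@3 c3@6, authorship ........
After op 4 (add_cursor(4)): buffer="dtawooft" (len 8), cursors c1@1 c2@3 c4@4 c3@6, authorship ........
After op 5 (insert('o')): buffer="dotaowooooft" (len 12), cursors c1@2 c2@5 c4@7 c3@10, authorship .1..2.4..3..
After op 6 (move_left): buffer="dotaowooooft" (len 12), cursors c1@1 c2@4 c4@6 c3@9, authorship .1..2.4..3..

Answer: 1 4 9 6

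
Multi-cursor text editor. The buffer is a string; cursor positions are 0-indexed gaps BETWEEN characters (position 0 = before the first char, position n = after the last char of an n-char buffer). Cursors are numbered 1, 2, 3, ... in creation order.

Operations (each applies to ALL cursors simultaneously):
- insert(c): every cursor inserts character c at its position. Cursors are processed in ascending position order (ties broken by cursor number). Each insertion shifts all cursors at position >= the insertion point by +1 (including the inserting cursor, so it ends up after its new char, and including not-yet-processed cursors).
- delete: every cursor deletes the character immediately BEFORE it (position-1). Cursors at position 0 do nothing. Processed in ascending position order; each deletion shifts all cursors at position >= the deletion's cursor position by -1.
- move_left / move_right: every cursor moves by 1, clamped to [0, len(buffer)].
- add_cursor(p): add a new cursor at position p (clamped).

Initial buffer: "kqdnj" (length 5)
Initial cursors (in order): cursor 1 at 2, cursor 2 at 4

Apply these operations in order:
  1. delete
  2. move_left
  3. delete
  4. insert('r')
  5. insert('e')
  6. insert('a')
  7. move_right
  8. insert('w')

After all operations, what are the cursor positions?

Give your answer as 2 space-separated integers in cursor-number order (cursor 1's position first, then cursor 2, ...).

Answer: 9 9

Derivation:
After op 1 (delete): buffer="kdj" (len 3), cursors c1@1 c2@2, authorship ...
After op 2 (move_left): buffer="kdj" (len 3), cursors c1@0 c2@1, authorship ...
After op 3 (delete): buffer="dj" (len 2), cursors c1@0 c2@0, authorship ..
After op 4 (insert('r')): buffer="rrdj" (len 4), cursors c1@2 c2@2, authorship 12..
After op 5 (insert('e')): buffer="rreedj" (len 6), cursors c1@4 c2@4, authorship 1212..
After op 6 (insert('a')): buffer="rreeaadj" (len 8), cursors c1@6 c2@6, authorship 121212..
After op 7 (move_right): buffer="rreeaadj" (len 8), cursors c1@7 c2@7, authorship 121212..
After op 8 (insert('w')): buffer="rreeaadwwj" (len 10), cursors c1@9 c2@9, authorship 121212.12.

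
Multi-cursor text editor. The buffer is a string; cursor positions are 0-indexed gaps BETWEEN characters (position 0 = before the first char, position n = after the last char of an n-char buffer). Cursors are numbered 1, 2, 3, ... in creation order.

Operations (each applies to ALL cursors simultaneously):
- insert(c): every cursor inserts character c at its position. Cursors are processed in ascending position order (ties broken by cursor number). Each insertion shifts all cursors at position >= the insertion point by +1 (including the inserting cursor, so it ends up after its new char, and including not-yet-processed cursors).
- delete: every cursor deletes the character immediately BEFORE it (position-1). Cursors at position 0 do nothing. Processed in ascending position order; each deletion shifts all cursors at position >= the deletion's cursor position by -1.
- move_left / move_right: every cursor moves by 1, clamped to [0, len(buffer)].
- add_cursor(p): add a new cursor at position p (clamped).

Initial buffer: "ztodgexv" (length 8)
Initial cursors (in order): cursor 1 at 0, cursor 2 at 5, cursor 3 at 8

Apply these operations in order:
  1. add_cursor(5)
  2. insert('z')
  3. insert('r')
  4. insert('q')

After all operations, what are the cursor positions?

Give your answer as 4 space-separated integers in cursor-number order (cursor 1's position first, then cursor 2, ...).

Answer: 3 14 20 14

Derivation:
After op 1 (add_cursor(5)): buffer="ztodgexv" (len 8), cursors c1@0 c2@5 c4@5 c3@8, authorship ........
After op 2 (insert('z')): buffer="zztodgzzexvz" (len 12), cursors c1@1 c2@8 c4@8 c3@12, authorship 1.....24...3
After op 3 (insert('r')): buffer="zrztodgzzrrexvzr" (len 16), cursors c1@2 c2@11 c4@11 c3@16, authorship 11.....2424...33
After op 4 (insert('q')): buffer="zrqztodgzzrrqqexvzrq" (len 20), cursors c1@3 c2@14 c4@14 c3@20, authorship 111.....242424...333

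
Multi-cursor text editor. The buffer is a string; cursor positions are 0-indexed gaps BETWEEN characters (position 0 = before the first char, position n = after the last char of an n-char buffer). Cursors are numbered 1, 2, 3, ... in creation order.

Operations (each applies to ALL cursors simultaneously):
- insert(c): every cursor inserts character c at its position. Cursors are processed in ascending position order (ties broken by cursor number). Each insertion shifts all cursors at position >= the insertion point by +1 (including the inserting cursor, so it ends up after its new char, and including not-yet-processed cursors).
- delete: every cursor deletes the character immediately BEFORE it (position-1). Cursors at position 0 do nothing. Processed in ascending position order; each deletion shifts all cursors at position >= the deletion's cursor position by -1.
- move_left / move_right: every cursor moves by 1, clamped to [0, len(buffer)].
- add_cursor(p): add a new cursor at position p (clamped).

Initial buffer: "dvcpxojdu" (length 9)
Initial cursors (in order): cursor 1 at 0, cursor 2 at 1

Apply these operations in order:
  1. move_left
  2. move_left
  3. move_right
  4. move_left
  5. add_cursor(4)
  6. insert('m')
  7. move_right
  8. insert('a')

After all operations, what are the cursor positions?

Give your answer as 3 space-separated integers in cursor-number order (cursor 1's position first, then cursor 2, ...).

After op 1 (move_left): buffer="dvcpxojdu" (len 9), cursors c1@0 c2@0, authorship .........
After op 2 (move_left): buffer="dvcpxojdu" (len 9), cursors c1@0 c2@0, authorship .........
After op 3 (move_right): buffer="dvcpxojdu" (len 9), cursors c1@1 c2@1, authorship .........
After op 4 (move_left): buffer="dvcpxojdu" (len 9), cursors c1@0 c2@0, authorship .........
After op 5 (add_cursor(4)): buffer="dvcpxojdu" (len 9), cursors c1@0 c2@0 c3@4, authorship .........
After op 6 (insert('m')): buffer="mmdvcpmxojdu" (len 12), cursors c1@2 c2@2 c3@7, authorship 12....3.....
After op 7 (move_right): buffer="mmdvcpmxojdu" (len 12), cursors c1@3 c2@3 c3@8, authorship 12....3.....
After op 8 (insert('a')): buffer="mmdaavcpmxaojdu" (len 15), cursors c1@5 c2@5 c3@11, authorship 12.12...3.3....

Answer: 5 5 11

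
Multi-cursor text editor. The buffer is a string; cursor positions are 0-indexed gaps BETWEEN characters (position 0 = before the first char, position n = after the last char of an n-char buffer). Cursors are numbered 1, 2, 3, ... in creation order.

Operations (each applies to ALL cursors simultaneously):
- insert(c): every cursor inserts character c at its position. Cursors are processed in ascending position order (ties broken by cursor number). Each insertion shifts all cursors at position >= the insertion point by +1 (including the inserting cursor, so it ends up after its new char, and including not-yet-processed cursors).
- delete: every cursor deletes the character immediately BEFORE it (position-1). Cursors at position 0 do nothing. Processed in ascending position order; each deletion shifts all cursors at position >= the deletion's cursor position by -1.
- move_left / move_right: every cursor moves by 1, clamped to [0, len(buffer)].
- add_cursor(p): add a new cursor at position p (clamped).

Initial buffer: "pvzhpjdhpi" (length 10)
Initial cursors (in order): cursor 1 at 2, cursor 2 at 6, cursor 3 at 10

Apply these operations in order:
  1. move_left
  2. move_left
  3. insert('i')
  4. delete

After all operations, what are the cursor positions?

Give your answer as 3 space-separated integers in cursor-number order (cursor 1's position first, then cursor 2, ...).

Answer: 0 4 8

Derivation:
After op 1 (move_left): buffer="pvzhpjdhpi" (len 10), cursors c1@1 c2@5 c3@9, authorship ..........
After op 2 (move_left): buffer="pvzhpjdhpi" (len 10), cursors c1@0 c2@4 c3@8, authorship ..........
After op 3 (insert('i')): buffer="ipvzhipjdhipi" (len 13), cursors c1@1 c2@6 c3@11, authorship 1....2....3..
After op 4 (delete): buffer="pvzhpjdhpi" (len 10), cursors c1@0 c2@4 c3@8, authorship ..........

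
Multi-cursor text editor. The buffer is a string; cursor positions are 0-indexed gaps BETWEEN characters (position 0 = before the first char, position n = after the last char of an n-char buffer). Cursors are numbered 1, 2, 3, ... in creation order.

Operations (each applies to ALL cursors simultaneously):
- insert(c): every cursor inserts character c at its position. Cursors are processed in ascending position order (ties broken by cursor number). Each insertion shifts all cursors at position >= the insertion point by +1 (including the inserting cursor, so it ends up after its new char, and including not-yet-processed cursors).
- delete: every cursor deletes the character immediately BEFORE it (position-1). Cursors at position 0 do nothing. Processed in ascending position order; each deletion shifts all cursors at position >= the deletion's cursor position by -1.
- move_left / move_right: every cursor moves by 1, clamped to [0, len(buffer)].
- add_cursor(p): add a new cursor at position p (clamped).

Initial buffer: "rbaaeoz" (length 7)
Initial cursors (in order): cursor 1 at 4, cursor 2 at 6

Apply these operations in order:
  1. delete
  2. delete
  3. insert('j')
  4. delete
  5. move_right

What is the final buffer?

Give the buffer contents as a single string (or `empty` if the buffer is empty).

After op 1 (delete): buffer="rbaez" (len 5), cursors c1@3 c2@4, authorship .....
After op 2 (delete): buffer="rbz" (len 3), cursors c1@2 c2@2, authorship ...
After op 3 (insert('j')): buffer="rbjjz" (len 5), cursors c1@4 c2@4, authorship ..12.
After op 4 (delete): buffer="rbz" (len 3), cursors c1@2 c2@2, authorship ...
After op 5 (move_right): buffer="rbz" (len 3), cursors c1@3 c2@3, authorship ...

Answer: rbz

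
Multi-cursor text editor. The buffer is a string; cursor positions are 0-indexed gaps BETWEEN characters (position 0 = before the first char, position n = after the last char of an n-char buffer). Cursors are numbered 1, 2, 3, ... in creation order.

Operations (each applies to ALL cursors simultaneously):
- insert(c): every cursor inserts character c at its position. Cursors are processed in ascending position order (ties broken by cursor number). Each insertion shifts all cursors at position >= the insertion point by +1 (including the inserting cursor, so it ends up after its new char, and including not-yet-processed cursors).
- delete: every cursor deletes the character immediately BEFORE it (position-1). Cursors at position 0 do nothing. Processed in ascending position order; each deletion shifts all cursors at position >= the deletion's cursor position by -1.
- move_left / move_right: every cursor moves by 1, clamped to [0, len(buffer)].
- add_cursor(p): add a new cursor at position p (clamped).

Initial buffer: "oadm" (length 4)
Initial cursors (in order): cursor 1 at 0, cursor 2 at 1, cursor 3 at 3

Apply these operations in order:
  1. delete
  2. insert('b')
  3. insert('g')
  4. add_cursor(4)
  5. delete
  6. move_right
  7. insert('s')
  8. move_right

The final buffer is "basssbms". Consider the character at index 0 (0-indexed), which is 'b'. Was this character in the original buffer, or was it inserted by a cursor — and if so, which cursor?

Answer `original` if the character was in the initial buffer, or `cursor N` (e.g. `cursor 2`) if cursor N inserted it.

After op 1 (delete): buffer="am" (len 2), cursors c1@0 c2@0 c3@1, authorship ..
After op 2 (insert('b')): buffer="bbabm" (len 5), cursors c1@2 c2@2 c3@4, authorship 12.3.
After op 3 (insert('g')): buffer="bbggabgm" (len 8), cursors c1@4 c2@4 c3@7, authorship 1212.33.
After op 4 (add_cursor(4)): buffer="bbggabgm" (len 8), cursors c1@4 c2@4 c4@4 c3@7, authorship 1212.33.
After op 5 (delete): buffer="babm" (len 4), cursors c1@1 c2@1 c4@1 c3@3, authorship 1.3.
After op 6 (move_right): buffer="babm" (len 4), cursors c1@2 c2@2 c4@2 c3@4, authorship 1.3.
After op 7 (insert('s')): buffer="basssbms" (len 8), cursors c1@5 c2@5 c4@5 c3@8, authorship 1.1243.3
After op 8 (move_right): buffer="basssbms" (len 8), cursors c1@6 c2@6 c4@6 c3@8, authorship 1.1243.3
Authorship (.=original, N=cursor N): 1 . 1 2 4 3 . 3
Index 0: author = 1

Answer: cursor 1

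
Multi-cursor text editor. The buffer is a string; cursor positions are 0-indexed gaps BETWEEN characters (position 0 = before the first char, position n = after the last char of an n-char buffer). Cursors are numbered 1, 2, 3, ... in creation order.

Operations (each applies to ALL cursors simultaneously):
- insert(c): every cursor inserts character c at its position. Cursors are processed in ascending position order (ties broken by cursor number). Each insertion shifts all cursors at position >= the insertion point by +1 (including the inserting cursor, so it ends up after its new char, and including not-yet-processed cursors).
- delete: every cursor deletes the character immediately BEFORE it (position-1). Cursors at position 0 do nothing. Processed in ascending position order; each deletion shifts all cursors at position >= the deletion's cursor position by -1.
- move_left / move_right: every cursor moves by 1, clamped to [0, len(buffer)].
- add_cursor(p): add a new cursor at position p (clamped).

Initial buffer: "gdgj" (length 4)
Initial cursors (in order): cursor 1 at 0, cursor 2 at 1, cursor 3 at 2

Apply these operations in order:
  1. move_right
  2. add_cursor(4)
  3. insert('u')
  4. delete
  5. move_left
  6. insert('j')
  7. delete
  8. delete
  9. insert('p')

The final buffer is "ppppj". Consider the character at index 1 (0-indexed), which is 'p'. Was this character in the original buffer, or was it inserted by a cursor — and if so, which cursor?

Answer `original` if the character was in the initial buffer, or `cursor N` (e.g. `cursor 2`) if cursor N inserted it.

After op 1 (move_right): buffer="gdgj" (len 4), cursors c1@1 c2@2 c3@3, authorship ....
After op 2 (add_cursor(4)): buffer="gdgj" (len 4), cursors c1@1 c2@2 c3@3 c4@4, authorship ....
After op 3 (insert('u')): buffer="guduguju" (len 8), cursors c1@2 c2@4 c3@6 c4@8, authorship .1.2.3.4
After op 4 (delete): buffer="gdgj" (len 4), cursors c1@1 c2@2 c3@3 c4@4, authorship ....
After op 5 (move_left): buffer="gdgj" (len 4), cursors c1@0 c2@1 c3@2 c4@3, authorship ....
After op 6 (insert('j')): buffer="jgjdjgjj" (len 8), cursors c1@1 c2@3 c3@5 c4@7, authorship 1.2.3.4.
After op 7 (delete): buffer="gdgj" (len 4), cursors c1@0 c2@1 c3@2 c4@3, authorship ....
After op 8 (delete): buffer="j" (len 1), cursors c1@0 c2@0 c3@0 c4@0, authorship .
After op 9 (insert('p')): buffer="ppppj" (len 5), cursors c1@4 c2@4 c3@4 c4@4, authorship 1234.
Authorship (.=original, N=cursor N): 1 2 3 4 .
Index 1: author = 2

Answer: cursor 2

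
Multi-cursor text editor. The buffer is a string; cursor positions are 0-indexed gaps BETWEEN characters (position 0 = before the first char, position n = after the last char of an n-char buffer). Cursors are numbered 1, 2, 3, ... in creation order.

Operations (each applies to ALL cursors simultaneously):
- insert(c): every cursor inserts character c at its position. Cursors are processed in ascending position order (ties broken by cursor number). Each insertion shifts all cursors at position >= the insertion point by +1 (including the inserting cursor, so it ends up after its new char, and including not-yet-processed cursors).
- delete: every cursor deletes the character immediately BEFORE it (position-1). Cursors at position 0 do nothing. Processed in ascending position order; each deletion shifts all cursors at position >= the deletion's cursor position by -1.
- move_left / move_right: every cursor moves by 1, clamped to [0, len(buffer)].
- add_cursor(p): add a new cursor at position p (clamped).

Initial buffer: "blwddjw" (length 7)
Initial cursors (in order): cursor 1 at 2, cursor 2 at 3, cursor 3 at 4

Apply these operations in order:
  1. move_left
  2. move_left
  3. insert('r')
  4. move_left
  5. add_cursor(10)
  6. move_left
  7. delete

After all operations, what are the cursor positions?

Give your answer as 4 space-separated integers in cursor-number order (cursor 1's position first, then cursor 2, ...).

After op 1 (move_left): buffer="blwddjw" (len 7), cursors c1@1 c2@2 c3@3, authorship .......
After op 2 (move_left): buffer="blwddjw" (len 7), cursors c1@0 c2@1 c3@2, authorship .......
After op 3 (insert('r')): buffer="rbrlrwddjw" (len 10), cursors c1@1 c2@3 c3@5, authorship 1.2.3.....
After op 4 (move_left): buffer="rbrlrwddjw" (len 10), cursors c1@0 c2@2 c3@4, authorship 1.2.3.....
After op 5 (add_cursor(10)): buffer="rbrlrwddjw" (len 10), cursors c1@0 c2@2 c3@4 c4@10, authorship 1.2.3.....
After op 6 (move_left): buffer="rbrlrwddjw" (len 10), cursors c1@0 c2@1 c3@3 c4@9, authorship 1.2.3.....
After op 7 (delete): buffer="blrwddw" (len 7), cursors c1@0 c2@0 c3@1 c4@6, authorship ..3....

Answer: 0 0 1 6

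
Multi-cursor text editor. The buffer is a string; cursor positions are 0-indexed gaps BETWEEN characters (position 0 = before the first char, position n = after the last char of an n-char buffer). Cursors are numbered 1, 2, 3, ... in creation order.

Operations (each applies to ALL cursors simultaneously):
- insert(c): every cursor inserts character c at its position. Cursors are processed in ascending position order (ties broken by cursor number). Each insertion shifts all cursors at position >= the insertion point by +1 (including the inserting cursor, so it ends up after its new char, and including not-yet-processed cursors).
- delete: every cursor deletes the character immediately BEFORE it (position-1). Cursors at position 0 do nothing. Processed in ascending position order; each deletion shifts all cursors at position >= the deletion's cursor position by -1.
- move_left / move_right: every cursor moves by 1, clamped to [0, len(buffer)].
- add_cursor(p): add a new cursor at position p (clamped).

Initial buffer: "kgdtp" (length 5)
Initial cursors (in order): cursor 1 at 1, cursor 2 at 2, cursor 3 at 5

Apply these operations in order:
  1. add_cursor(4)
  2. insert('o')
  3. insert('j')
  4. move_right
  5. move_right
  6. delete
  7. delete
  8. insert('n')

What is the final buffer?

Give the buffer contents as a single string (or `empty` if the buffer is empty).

Answer: kojnjnonn

Derivation:
After op 1 (add_cursor(4)): buffer="kgdtp" (len 5), cursors c1@1 c2@2 c4@4 c3@5, authorship .....
After op 2 (insert('o')): buffer="kogodtopo" (len 9), cursors c1@2 c2@4 c4@7 c3@9, authorship .1.2..4.3
After op 3 (insert('j')): buffer="kojgojdtojpoj" (len 13), cursors c1@3 c2@6 c4@10 c3@13, authorship .11.22..44.33
After op 4 (move_right): buffer="kojgojdtojpoj" (len 13), cursors c1@4 c2@7 c4@11 c3@13, authorship .11.22..44.33
After op 5 (move_right): buffer="kojgojdtojpoj" (len 13), cursors c1@5 c2@8 c4@12 c3@13, authorship .11.22..44.33
After op 6 (delete): buffer="kojgjdojp" (len 9), cursors c1@4 c2@6 c3@9 c4@9, authorship .11.2.44.
After op 7 (delete): buffer="kojjo" (len 5), cursors c1@3 c2@4 c3@5 c4@5, authorship .1124
After op 8 (insert('n')): buffer="kojnjnonn" (len 9), cursors c1@4 c2@6 c3@9 c4@9, authorship .11122434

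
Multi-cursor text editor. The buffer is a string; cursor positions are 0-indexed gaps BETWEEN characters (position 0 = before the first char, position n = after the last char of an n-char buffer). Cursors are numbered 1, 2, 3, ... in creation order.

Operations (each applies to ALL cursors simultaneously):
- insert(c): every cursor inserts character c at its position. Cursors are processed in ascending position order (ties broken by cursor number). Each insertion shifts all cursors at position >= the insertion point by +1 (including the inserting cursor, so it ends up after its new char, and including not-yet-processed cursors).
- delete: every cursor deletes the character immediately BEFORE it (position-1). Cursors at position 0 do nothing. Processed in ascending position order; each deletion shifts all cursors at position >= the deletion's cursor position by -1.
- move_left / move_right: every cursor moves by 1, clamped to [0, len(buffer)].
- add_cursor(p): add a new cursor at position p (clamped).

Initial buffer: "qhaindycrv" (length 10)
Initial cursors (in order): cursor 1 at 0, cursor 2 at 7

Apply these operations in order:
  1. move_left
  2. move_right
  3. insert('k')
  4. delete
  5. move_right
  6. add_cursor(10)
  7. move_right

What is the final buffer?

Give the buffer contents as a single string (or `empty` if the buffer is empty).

After op 1 (move_left): buffer="qhaindycrv" (len 10), cursors c1@0 c2@6, authorship ..........
After op 2 (move_right): buffer="qhaindycrv" (len 10), cursors c1@1 c2@7, authorship ..........
After op 3 (insert('k')): buffer="qkhaindykcrv" (len 12), cursors c1@2 c2@9, authorship .1......2...
After op 4 (delete): buffer="qhaindycrv" (len 10), cursors c1@1 c2@7, authorship ..........
After op 5 (move_right): buffer="qhaindycrv" (len 10), cursors c1@2 c2@8, authorship ..........
After op 6 (add_cursor(10)): buffer="qhaindycrv" (len 10), cursors c1@2 c2@8 c3@10, authorship ..........
After op 7 (move_right): buffer="qhaindycrv" (len 10), cursors c1@3 c2@9 c3@10, authorship ..........

Answer: qhaindycrv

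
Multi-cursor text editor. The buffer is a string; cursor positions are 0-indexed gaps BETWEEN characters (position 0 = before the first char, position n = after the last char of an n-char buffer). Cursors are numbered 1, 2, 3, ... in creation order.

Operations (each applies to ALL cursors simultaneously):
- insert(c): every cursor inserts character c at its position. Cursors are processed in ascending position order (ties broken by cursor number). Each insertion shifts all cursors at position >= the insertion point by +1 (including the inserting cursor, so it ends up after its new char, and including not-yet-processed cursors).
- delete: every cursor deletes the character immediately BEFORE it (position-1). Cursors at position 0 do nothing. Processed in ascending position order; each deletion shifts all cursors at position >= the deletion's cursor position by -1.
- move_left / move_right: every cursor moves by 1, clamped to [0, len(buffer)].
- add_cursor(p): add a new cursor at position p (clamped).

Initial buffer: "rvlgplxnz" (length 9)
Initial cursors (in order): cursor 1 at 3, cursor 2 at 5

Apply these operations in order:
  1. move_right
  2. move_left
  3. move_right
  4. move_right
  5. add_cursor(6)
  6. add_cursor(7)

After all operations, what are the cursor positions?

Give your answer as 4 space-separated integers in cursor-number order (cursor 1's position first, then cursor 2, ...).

Answer: 5 7 6 7

Derivation:
After op 1 (move_right): buffer="rvlgplxnz" (len 9), cursors c1@4 c2@6, authorship .........
After op 2 (move_left): buffer="rvlgplxnz" (len 9), cursors c1@3 c2@5, authorship .........
After op 3 (move_right): buffer="rvlgplxnz" (len 9), cursors c1@4 c2@6, authorship .........
After op 4 (move_right): buffer="rvlgplxnz" (len 9), cursors c1@5 c2@7, authorship .........
After op 5 (add_cursor(6)): buffer="rvlgplxnz" (len 9), cursors c1@5 c3@6 c2@7, authorship .........
After op 6 (add_cursor(7)): buffer="rvlgplxnz" (len 9), cursors c1@5 c3@6 c2@7 c4@7, authorship .........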